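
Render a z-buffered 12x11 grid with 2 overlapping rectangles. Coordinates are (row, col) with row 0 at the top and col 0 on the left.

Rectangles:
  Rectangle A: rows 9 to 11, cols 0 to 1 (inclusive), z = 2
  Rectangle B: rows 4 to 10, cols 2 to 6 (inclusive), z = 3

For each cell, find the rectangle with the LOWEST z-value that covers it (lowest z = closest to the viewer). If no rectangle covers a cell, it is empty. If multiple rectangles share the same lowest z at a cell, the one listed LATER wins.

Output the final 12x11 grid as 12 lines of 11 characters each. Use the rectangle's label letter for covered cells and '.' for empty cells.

...........
...........
...........
...........
..BBBBB....
..BBBBB....
..BBBBB....
..BBBBB....
..BBBBB....
AABBBBB....
AABBBBB....
AA.........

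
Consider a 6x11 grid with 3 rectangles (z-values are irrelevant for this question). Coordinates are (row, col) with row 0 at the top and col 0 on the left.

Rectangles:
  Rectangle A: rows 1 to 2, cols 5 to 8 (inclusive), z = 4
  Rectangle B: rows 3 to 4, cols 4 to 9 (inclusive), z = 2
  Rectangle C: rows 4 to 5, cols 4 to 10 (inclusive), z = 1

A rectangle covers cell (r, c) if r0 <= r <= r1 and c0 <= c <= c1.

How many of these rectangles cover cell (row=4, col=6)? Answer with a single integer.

Check cell (4,6):
  A: rows 1-2 cols 5-8 -> outside (row miss)
  B: rows 3-4 cols 4-9 -> covers
  C: rows 4-5 cols 4-10 -> covers
Count covering = 2

Answer: 2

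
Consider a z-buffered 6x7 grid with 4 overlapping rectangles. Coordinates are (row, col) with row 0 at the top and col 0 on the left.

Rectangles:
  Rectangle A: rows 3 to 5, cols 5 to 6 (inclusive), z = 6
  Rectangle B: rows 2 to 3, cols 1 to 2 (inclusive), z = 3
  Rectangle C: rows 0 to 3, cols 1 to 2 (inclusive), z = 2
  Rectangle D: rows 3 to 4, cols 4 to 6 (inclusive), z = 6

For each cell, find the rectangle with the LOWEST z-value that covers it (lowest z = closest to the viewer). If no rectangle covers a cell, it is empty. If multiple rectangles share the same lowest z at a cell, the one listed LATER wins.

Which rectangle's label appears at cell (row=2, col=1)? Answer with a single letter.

Check cell (2,1):
  A: rows 3-5 cols 5-6 -> outside (row miss)
  B: rows 2-3 cols 1-2 z=3 -> covers; best now B (z=3)
  C: rows 0-3 cols 1-2 z=2 -> covers; best now C (z=2)
  D: rows 3-4 cols 4-6 -> outside (row miss)
Winner: C at z=2

Answer: C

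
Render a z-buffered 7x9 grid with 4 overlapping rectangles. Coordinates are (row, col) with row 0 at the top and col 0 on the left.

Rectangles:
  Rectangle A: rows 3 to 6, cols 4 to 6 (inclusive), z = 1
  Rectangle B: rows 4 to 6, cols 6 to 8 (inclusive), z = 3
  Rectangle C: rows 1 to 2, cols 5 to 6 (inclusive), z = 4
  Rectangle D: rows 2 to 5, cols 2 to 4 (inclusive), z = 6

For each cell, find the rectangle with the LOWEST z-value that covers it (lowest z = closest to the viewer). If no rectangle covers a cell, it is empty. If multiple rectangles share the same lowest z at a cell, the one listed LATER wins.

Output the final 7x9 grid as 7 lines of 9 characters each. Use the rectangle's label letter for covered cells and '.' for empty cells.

.........
.....CC..
..DDDCC..
..DDAAA..
..DDAAABB
..DDAAABB
....AAABB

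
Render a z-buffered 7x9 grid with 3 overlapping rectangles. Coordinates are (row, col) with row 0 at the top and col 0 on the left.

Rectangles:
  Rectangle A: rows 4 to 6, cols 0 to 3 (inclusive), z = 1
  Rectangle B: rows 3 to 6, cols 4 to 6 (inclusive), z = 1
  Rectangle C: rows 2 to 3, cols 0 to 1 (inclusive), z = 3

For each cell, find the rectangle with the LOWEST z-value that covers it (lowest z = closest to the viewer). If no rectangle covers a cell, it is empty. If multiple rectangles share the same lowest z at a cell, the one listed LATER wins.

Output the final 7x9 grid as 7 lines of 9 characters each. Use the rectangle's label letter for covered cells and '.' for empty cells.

.........
.........
CC.......
CC..BBB..
AAAABBB..
AAAABBB..
AAAABBB..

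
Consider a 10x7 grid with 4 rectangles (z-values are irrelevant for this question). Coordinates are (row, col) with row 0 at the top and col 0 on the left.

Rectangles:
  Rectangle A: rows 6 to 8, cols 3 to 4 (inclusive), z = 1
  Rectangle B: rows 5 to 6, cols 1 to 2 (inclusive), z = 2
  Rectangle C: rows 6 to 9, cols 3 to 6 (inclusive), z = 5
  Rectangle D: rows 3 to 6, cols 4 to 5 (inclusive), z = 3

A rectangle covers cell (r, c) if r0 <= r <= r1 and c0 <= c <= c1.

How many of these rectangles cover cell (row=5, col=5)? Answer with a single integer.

Check cell (5,5):
  A: rows 6-8 cols 3-4 -> outside (row miss)
  B: rows 5-6 cols 1-2 -> outside (col miss)
  C: rows 6-9 cols 3-6 -> outside (row miss)
  D: rows 3-6 cols 4-5 -> covers
Count covering = 1

Answer: 1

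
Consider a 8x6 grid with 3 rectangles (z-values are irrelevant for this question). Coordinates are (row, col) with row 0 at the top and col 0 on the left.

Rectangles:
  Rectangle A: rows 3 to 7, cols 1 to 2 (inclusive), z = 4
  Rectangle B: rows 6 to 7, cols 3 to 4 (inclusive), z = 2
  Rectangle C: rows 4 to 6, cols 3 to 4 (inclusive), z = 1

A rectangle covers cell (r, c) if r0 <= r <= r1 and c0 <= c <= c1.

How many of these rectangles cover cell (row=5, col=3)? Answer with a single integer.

Answer: 1

Derivation:
Check cell (5,3):
  A: rows 3-7 cols 1-2 -> outside (col miss)
  B: rows 6-7 cols 3-4 -> outside (row miss)
  C: rows 4-6 cols 3-4 -> covers
Count covering = 1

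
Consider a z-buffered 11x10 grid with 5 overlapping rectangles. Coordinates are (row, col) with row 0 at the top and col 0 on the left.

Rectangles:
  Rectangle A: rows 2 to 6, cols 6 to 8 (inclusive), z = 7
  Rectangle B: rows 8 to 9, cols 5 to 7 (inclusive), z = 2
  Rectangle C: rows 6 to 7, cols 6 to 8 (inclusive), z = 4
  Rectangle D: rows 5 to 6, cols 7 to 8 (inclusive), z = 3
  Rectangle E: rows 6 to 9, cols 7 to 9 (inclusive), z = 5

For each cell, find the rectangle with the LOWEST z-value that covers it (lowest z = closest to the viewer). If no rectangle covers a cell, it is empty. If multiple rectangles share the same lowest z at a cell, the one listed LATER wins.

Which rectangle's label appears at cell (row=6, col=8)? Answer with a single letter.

Check cell (6,8):
  A: rows 2-6 cols 6-8 z=7 -> covers; best now A (z=7)
  B: rows 8-9 cols 5-7 -> outside (row miss)
  C: rows 6-7 cols 6-8 z=4 -> covers; best now C (z=4)
  D: rows 5-6 cols 7-8 z=3 -> covers; best now D (z=3)
  E: rows 6-9 cols 7-9 z=5 -> covers; best now D (z=3)
Winner: D at z=3

Answer: D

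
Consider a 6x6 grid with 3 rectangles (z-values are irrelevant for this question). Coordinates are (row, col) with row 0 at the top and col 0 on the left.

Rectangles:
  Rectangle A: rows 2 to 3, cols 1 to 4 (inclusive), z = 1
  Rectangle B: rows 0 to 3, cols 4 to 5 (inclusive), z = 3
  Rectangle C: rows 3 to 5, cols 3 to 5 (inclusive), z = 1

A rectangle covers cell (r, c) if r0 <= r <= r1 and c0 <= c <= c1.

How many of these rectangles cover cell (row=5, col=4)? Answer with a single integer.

Check cell (5,4):
  A: rows 2-3 cols 1-4 -> outside (row miss)
  B: rows 0-3 cols 4-5 -> outside (row miss)
  C: rows 3-5 cols 3-5 -> covers
Count covering = 1

Answer: 1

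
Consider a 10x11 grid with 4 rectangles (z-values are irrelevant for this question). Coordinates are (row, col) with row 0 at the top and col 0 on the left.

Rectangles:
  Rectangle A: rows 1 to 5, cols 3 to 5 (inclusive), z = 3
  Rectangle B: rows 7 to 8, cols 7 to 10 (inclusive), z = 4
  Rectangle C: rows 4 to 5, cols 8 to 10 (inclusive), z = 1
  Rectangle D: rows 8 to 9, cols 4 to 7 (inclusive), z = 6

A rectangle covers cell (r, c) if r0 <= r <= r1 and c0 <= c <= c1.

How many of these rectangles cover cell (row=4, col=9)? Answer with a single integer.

Answer: 1

Derivation:
Check cell (4,9):
  A: rows 1-5 cols 3-5 -> outside (col miss)
  B: rows 7-8 cols 7-10 -> outside (row miss)
  C: rows 4-5 cols 8-10 -> covers
  D: rows 8-9 cols 4-7 -> outside (row miss)
Count covering = 1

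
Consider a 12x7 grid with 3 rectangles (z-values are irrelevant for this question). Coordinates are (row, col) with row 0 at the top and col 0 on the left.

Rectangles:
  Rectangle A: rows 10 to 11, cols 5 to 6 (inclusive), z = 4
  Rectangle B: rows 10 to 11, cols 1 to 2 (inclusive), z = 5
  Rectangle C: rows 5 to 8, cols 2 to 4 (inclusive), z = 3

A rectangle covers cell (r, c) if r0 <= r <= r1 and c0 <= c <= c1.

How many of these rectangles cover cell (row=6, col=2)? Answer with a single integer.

Answer: 1

Derivation:
Check cell (6,2):
  A: rows 10-11 cols 5-6 -> outside (row miss)
  B: rows 10-11 cols 1-2 -> outside (row miss)
  C: rows 5-8 cols 2-4 -> covers
Count covering = 1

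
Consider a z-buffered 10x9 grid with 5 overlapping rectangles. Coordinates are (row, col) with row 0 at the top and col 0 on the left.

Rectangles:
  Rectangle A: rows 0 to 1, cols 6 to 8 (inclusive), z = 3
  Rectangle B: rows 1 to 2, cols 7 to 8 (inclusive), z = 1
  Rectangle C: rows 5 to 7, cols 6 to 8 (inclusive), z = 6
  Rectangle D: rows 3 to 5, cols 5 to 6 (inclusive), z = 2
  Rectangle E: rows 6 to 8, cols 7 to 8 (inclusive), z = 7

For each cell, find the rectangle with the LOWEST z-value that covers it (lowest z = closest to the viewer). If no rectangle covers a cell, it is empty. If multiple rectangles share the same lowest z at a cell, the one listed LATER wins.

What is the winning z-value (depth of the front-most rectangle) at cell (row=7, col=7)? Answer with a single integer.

Answer: 6

Derivation:
Check cell (7,7):
  A: rows 0-1 cols 6-8 -> outside (row miss)
  B: rows 1-2 cols 7-8 -> outside (row miss)
  C: rows 5-7 cols 6-8 z=6 -> covers; best now C (z=6)
  D: rows 3-5 cols 5-6 -> outside (row miss)
  E: rows 6-8 cols 7-8 z=7 -> covers; best now C (z=6)
Winner: C at z=6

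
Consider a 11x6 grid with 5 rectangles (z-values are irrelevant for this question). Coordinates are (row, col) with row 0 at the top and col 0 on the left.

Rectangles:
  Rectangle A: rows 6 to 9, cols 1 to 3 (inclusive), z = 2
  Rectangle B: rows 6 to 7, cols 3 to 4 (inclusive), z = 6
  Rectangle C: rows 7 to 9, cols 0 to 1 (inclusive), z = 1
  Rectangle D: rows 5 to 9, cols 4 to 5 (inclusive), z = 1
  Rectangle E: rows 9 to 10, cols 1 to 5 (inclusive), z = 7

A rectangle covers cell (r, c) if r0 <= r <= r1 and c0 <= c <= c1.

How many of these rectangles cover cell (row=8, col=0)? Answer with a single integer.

Answer: 1

Derivation:
Check cell (8,0):
  A: rows 6-9 cols 1-3 -> outside (col miss)
  B: rows 6-7 cols 3-4 -> outside (row miss)
  C: rows 7-9 cols 0-1 -> covers
  D: rows 5-9 cols 4-5 -> outside (col miss)
  E: rows 9-10 cols 1-5 -> outside (row miss)
Count covering = 1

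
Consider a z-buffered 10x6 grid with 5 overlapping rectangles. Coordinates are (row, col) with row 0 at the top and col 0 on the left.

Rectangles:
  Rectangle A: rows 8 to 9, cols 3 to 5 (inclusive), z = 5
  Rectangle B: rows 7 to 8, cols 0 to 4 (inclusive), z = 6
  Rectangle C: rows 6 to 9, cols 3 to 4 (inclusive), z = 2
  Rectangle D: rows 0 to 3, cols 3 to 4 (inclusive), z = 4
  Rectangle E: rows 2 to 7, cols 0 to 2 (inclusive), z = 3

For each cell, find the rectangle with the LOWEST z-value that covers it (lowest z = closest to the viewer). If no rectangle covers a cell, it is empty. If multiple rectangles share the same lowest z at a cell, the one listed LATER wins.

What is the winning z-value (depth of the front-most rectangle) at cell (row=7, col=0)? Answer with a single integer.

Check cell (7,0):
  A: rows 8-9 cols 3-5 -> outside (row miss)
  B: rows 7-8 cols 0-4 z=6 -> covers; best now B (z=6)
  C: rows 6-9 cols 3-4 -> outside (col miss)
  D: rows 0-3 cols 3-4 -> outside (row miss)
  E: rows 2-7 cols 0-2 z=3 -> covers; best now E (z=3)
Winner: E at z=3

Answer: 3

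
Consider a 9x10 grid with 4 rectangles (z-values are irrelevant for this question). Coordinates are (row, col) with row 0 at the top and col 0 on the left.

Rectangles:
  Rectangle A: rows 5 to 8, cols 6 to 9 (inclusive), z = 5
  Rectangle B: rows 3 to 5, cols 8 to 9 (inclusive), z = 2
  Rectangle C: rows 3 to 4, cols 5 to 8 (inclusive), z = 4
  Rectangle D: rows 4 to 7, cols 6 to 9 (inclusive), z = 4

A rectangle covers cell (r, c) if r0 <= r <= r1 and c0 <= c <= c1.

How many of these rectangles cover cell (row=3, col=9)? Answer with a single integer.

Answer: 1

Derivation:
Check cell (3,9):
  A: rows 5-8 cols 6-9 -> outside (row miss)
  B: rows 3-5 cols 8-9 -> covers
  C: rows 3-4 cols 5-8 -> outside (col miss)
  D: rows 4-7 cols 6-9 -> outside (row miss)
Count covering = 1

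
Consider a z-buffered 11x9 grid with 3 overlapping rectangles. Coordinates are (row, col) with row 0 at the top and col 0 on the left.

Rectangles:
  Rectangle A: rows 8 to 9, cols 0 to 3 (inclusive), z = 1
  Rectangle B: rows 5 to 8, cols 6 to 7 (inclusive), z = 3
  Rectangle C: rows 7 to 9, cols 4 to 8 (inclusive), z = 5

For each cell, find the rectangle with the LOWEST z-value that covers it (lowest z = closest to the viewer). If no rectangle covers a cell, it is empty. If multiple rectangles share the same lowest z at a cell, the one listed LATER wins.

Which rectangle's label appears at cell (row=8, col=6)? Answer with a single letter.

Answer: B

Derivation:
Check cell (8,6):
  A: rows 8-9 cols 0-3 -> outside (col miss)
  B: rows 5-8 cols 6-7 z=3 -> covers; best now B (z=3)
  C: rows 7-9 cols 4-8 z=5 -> covers; best now B (z=3)
Winner: B at z=3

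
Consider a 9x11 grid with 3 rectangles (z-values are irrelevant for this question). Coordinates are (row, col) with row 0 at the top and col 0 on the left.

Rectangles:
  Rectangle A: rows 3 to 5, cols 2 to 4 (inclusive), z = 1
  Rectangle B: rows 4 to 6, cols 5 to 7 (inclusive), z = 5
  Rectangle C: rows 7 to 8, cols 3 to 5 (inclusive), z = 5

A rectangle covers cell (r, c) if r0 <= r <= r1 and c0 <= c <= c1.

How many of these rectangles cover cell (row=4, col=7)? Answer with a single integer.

Check cell (4,7):
  A: rows 3-5 cols 2-4 -> outside (col miss)
  B: rows 4-6 cols 5-7 -> covers
  C: rows 7-8 cols 3-5 -> outside (row miss)
Count covering = 1

Answer: 1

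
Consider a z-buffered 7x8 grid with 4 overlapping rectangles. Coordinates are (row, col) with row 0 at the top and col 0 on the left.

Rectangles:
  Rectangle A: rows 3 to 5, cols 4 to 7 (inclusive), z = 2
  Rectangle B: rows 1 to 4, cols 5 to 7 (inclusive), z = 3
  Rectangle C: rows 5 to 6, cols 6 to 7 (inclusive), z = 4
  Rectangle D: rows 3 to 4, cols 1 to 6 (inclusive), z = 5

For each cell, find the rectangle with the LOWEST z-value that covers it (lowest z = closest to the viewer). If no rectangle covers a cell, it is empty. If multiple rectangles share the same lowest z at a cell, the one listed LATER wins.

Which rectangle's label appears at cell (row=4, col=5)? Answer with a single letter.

Check cell (4,5):
  A: rows 3-5 cols 4-7 z=2 -> covers; best now A (z=2)
  B: rows 1-4 cols 5-7 z=3 -> covers; best now A (z=2)
  C: rows 5-6 cols 6-7 -> outside (row miss)
  D: rows 3-4 cols 1-6 z=5 -> covers; best now A (z=2)
Winner: A at z=2

Answer: A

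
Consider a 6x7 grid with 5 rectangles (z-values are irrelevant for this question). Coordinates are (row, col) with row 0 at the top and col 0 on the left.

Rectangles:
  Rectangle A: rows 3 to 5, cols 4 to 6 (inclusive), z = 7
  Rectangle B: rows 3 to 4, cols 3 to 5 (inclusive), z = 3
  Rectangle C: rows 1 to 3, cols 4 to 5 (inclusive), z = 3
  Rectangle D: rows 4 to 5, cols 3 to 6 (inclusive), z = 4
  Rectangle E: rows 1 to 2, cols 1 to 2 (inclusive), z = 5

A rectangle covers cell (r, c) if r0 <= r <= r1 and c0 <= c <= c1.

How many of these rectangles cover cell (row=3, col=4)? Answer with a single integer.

Check cell (3,4):
  A: rows 3-5 cols 4-6 -> covers
  B: rows 3-4 cols 3-5 -> covers
  C: rows 1-3 cols 4-5 -> covers
  D: rows 4-5 cols 3-6 -> outside (row miss)
  E: rows 1-2 cols 1-2 -> outside (row miss)
Count covering = 3

Answer: 3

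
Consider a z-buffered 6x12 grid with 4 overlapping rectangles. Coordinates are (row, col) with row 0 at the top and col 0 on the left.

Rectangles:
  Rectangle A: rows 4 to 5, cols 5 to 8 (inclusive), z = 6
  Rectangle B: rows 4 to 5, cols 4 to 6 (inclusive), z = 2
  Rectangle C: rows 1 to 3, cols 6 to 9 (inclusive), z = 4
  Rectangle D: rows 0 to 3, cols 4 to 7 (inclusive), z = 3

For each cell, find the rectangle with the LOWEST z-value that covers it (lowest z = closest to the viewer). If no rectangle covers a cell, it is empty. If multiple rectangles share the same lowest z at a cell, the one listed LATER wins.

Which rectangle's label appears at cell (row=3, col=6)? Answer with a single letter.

Check cell (3,6):
  A: rows 4-5 cols 5-8 -> outside (row miss)
  B: rows 4-5 cols 4-6 -> outside (row miss)
  C: rows 1-3 cols 6-9 z=4 -> covers; best now C (z=4)
  D: rows 0-3 cols 4-7 z=3 -> covers; best now D (z=3)
Winner: D at z=3

Answer: D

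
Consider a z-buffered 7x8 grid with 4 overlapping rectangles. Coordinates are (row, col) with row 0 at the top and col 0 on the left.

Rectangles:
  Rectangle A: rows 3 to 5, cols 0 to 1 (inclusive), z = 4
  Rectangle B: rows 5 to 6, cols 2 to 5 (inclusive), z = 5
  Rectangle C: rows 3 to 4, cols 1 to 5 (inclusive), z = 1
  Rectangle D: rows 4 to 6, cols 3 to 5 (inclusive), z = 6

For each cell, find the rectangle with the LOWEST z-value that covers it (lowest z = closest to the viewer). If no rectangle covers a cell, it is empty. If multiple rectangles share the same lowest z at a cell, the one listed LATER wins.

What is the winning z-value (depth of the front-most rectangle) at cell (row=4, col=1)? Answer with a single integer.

Answer: 1

Derivation:
Check cell (4,1):
  A: rows 3-5 cols 0-1 z=4 -> covers; best now A (z=4)
  B: rows 5-6 cols 2-5 -> outside (row miss)
  C: rows 3-4 cols 1-5 z=1 -> covers; best now C (z=1)
  D: rows 4-6 cols 3-5 -> outside (col miss)
Winner: C at z=1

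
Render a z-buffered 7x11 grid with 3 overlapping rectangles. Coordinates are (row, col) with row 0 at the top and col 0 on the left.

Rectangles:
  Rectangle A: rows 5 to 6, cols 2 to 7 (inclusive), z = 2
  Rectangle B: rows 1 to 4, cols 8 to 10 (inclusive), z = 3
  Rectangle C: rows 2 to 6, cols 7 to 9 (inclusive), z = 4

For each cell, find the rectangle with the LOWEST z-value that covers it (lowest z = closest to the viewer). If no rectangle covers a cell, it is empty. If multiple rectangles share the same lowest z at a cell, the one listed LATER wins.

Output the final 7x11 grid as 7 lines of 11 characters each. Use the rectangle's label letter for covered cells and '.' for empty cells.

...........
........BBB
.......CBBB
.......CBBB
.......CBBB
..AAAAAACC.
..AAAAAACC.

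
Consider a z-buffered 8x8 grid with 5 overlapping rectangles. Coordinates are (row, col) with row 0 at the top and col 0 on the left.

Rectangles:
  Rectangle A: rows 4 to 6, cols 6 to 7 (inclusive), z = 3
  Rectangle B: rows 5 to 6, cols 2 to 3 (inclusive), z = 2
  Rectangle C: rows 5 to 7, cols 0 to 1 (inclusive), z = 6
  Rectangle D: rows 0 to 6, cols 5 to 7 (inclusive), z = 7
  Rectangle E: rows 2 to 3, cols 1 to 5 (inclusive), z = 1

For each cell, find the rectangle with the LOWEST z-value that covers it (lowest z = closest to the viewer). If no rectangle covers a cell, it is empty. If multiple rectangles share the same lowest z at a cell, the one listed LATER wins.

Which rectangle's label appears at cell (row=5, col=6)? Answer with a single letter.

Answer: A

Derivation:
Check cell (5,6):
  A: rows 4-6 cols 6-7 z=3 -> covers; best now A (z=3)
  B: rows 5-6 cols 2-3 -> outside (col miss)
  C: rows 5-7 cols 0-1 -> outside (col miss)
  D: rows 0-6 cols 5-7 z=7 -> covers; best now A (z=3)
  E: rows 2-3 cols 1-5 -> outside (row miss)
Winner: A at z=3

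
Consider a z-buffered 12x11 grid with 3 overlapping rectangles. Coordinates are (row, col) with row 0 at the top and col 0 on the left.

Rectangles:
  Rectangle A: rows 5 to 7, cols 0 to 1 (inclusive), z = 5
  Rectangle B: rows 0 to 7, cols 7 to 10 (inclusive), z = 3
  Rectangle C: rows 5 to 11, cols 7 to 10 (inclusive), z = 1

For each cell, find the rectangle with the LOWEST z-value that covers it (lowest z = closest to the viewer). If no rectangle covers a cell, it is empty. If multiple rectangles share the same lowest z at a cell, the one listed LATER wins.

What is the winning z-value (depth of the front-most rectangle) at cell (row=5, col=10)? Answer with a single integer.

Answer: 1

Derivation:
Check cell (5,10):
  A: rows 5-7 cols 0-1 -> outside (col miss)
  B: rows 0-7 cols 7-10 z=3 -> covers; best now B (z=3)
  C: rows 5-11 cols 7-10 z=1 -> covers; best now C (z=1)
Winner: C at z=1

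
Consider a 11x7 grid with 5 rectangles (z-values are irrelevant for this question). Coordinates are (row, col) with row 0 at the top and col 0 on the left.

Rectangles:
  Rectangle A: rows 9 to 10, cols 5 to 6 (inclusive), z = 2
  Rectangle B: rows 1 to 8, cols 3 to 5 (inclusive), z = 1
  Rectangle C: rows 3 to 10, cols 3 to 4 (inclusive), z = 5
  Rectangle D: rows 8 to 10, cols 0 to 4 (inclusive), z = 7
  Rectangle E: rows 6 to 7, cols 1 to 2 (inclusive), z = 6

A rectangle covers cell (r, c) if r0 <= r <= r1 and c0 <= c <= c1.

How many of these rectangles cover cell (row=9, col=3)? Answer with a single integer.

Answer: 2

Derivation:
Check cell (9,3):
  A: rows 9-10 cols 5-6 -> outside (col miss)
  B: rows 1-8 cols 3-5 -> outside (row miss)
  C: rows 3-10 cols 3-4 -> covers
  D: rows 8-10 cols 0-4 -> covers
  E: rows 6-7 cols 1-2 -> outside (row miss)
Count covering = 2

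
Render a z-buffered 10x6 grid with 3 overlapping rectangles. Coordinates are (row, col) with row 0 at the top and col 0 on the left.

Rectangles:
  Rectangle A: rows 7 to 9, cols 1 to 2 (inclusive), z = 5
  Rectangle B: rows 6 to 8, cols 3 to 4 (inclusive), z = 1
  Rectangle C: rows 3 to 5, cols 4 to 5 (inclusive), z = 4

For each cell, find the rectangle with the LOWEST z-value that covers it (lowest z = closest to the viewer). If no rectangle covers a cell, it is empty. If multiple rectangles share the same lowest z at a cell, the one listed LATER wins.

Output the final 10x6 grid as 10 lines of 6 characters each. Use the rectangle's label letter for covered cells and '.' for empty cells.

......
......
......
....CC
....CC
....CC
...BB.
.AABB.
.AABB.
.AA...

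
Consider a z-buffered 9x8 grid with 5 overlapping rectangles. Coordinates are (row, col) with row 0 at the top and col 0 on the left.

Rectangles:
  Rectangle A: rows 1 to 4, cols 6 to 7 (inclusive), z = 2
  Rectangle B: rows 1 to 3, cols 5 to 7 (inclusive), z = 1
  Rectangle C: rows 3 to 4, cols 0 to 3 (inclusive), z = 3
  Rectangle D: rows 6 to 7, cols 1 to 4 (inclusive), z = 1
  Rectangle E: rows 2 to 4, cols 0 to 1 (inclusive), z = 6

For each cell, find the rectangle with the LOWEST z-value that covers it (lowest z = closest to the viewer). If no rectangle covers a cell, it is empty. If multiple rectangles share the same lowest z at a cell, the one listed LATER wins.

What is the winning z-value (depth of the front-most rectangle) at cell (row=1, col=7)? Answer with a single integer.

Answer: 1

Derivation:
Check cell (1,7):
  A: rows 1-4 cols 6-7 z=2 -> covers; best now A (z=2)
  B: rows 1-3 cols 5-7 z=1 -> covers; best now B (z=1)
  C: rows 3-4 cols 0-3 -> outside (row miss)
  D: rows 6-7 cols 1-4 -> outside (row miss)
  E: rows 2-4 cols 0-1 -> outside (row miss)
Winner: B at z=1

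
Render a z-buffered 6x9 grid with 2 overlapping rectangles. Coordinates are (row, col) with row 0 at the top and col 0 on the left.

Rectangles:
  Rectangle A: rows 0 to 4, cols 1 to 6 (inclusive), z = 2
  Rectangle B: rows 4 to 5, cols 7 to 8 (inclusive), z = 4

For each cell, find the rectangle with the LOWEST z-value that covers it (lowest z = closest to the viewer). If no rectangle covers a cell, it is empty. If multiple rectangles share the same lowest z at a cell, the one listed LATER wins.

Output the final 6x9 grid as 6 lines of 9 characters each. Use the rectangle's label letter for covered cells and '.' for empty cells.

.AAAAAA..
.AAAAAA..
.AAAAAA..
.AAAAAA..
.AAAAAABB
.......BB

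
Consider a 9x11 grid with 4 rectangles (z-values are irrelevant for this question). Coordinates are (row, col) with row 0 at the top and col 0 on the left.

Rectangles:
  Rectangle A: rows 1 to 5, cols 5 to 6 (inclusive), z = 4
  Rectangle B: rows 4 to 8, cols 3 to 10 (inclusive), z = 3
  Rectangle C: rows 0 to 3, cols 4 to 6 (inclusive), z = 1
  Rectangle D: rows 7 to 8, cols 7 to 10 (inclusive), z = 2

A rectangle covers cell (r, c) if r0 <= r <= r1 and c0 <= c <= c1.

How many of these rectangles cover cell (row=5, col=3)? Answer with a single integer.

Check cell (5,3):
  A: rows 1-5 cols 5-6 -> outside (col miss)
  B: rows 4-8 cols 3-10 -> covers
  C: rows 0-3 cols 4-6 -> outside (row miss)
  D: rows 7-8 cols 7-10 -> outside (row miss)
Count covering = 1

Answer: 1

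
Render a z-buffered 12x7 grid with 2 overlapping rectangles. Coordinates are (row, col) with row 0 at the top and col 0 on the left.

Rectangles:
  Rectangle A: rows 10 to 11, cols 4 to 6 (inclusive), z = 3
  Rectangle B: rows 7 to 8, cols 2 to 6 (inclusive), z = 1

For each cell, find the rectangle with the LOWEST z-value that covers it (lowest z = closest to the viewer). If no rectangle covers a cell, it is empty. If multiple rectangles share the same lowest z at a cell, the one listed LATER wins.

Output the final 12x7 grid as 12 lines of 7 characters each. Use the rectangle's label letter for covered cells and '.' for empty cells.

.......
.......
.......
.......
.......
.......
.......
..BBBBB
..BBBBB
.......
....AAA
....AAA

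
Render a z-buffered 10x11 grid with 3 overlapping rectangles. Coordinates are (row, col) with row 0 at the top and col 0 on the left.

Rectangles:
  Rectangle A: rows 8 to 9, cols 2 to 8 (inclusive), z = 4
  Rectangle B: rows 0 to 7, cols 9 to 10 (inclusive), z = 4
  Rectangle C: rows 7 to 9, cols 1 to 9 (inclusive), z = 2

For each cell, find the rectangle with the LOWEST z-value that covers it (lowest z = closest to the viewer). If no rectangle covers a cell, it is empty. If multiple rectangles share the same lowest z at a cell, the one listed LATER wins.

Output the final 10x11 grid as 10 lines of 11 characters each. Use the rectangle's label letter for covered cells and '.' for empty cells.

.........BB
.........BB
.........BB
.........BB
.........BB
.........BB
.........BB
.CCCCCCCCCB
.CCCCCCCCC.
.CCCCCCCCC.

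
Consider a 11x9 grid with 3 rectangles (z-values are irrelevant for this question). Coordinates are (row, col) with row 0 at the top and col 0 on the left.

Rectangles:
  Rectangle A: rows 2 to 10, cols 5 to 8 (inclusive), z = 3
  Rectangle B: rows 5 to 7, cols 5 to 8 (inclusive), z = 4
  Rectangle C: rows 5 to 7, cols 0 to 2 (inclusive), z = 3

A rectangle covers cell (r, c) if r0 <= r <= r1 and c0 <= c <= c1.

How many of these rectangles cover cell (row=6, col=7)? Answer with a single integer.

Check cell (6,7):
  A: rows 2-10 cols 5-8 -> covers
  B: rows 5-7 cols 5-8 -> covers
  C: rows 5-7 cols 0-2 -> outside (col miss)
Count covering = 2

Answer: 2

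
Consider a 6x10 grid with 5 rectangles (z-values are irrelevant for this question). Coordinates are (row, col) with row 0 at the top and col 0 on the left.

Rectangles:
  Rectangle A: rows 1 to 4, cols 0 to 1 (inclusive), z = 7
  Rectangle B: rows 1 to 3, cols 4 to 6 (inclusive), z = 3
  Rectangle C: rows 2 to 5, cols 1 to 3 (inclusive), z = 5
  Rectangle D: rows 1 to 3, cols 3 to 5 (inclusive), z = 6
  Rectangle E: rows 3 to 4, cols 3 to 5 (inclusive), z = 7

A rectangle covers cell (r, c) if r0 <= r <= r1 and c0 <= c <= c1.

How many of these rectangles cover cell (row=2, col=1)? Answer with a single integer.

Check cell (2,1):
  A: rows 1-4 cols 0-1 -> covers
  B: rows 1-3 cols 4-6 -> outside (col miss)
  C: rows 2-5 cols 1-3 -> covers
  D: rows 1-3 cols 3-5 -> outside (col miss)
  E: rows 3-4 cols 3-5 -> outside (row miss)
Count covering = 2

Answer: 2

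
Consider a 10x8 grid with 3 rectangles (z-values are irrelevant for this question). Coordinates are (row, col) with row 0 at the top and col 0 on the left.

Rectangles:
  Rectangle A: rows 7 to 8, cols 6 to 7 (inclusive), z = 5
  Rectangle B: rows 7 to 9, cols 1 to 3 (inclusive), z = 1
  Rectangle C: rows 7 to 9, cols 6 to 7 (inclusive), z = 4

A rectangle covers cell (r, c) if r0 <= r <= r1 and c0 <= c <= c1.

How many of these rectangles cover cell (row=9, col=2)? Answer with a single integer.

Answer: 1

Derivation:
Check cell (9,2):
  A: rows 7-8 cols 6-7 -> outside (row miss)
  B: rows 7-9 cols 1-3 -> covers
  C: rows 7-9 cols 6-7 -> outside (col miss)
Count covering = 1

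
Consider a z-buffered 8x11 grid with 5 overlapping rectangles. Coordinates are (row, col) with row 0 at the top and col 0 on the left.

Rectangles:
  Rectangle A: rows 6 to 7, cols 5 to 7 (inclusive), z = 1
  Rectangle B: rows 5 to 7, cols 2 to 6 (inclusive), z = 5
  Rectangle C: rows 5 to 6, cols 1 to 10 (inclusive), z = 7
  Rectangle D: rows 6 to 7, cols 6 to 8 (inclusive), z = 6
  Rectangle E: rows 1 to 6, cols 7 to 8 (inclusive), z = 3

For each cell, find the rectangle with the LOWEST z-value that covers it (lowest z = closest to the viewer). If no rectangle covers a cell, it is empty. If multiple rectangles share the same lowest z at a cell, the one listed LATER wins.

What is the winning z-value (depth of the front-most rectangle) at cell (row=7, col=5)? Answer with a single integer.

Check cell (7,5):
  A: rows 6-7 cols 5-7 z=1 -> covers; best now A (z=1)
  B: rows 5-7 cols 2-6 z=5 -> covers; best now A (z=1)
  C: rows 5-6 cols 1-10 -> outside (row miss)
  D: rows 6-7 cols 6-8 -> outside (col miss)
  E: rows 1-6 cols 7-8 -> outside (row miss)
Winner: A at z=1

Answer: 1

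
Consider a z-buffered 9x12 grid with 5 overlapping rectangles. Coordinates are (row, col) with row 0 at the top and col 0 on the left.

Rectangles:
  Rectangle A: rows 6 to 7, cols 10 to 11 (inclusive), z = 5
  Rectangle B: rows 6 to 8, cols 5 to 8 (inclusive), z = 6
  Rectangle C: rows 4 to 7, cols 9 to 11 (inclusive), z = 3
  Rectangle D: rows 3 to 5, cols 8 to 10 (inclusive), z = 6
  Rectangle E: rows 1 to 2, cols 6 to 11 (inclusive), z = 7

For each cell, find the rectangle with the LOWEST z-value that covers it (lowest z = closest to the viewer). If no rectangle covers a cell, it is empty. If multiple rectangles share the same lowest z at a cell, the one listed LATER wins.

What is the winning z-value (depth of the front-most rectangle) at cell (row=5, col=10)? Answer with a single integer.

Check cell (5,10):
  A: rows 6-7 cols 10-11 -> outside (row miss)
  B: rows 6-8 cols 5-8 -> outside (row miss)
  C: rows 4-7 cols 9-11 z=3 -> covers; best now C (z=3)
  D: rows 3-5 cols 8-10 z=6 -> covers; best now C (z=3)
  E: rows 1-2 cols 6-11 -> outside (row miss)
Winner: C at z=3

Answer: 3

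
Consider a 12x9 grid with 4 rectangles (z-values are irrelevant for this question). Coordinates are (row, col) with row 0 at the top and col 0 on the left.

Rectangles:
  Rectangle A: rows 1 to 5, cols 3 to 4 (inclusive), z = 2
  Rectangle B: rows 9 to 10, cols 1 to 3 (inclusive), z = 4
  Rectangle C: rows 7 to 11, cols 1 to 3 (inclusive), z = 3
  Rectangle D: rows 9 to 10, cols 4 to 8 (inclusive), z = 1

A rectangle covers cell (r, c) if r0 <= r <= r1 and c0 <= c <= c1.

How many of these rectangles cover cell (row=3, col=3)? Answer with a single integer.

Answer: 1

Derivation:
Check cell (3,3):
  A: rows 1-5 cols 3-4 -> covers
  B: rows 9-10 cols 1-3 -> outside (row miss)
  C: rows 7-11 cols 1-3 -> outside (row miss)
  D: rows 9-10 cols 4-8 -> outside (row miss)
Count covering = 1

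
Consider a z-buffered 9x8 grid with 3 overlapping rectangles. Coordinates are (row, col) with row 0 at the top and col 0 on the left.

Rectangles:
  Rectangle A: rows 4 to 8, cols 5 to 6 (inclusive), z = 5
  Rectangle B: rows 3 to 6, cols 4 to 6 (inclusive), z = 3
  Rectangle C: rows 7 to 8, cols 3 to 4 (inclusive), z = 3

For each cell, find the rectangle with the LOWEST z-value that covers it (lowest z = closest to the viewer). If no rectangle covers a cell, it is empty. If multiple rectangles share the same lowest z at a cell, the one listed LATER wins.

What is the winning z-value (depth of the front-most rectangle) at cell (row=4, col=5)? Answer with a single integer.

Answer: 3

Derivation:
Check cell (4,5):
  A: rows 4-8 cols 5-6 z=5 -> covers; best now A (z=5)
  B: rows 3-6 cols 4-6 z=3 -> covers; best now B (z=3)
  C: rows 7-8 cols 3-4 -> outside (row miss)
Winner: B at z=3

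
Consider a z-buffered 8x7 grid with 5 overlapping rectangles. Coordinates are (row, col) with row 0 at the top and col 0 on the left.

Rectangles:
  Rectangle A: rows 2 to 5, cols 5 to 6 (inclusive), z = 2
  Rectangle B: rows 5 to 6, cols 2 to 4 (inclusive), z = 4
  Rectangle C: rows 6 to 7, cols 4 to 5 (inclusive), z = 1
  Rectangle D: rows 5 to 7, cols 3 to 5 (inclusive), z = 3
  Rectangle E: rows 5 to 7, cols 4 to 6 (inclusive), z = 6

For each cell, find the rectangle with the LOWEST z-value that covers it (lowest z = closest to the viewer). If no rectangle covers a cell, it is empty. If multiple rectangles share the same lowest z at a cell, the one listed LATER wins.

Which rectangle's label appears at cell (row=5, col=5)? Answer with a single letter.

Answer: A

Derivation:
Check cell (5,5):
  A: rows 2-5 cols 5-6 z=2 -> covers; best now A (z=2)
  B: rows 5-6 cols 2-4 -> outside (col miss)
  C: rows 6-7 cols 4-5 -> outside (row miss)
  D: rows 5-7 cols 3-5 z=3 -> covers; best now A (z=2)
  E: rows 5-7 cols 4-6 z=6 -> covers; best now A (z=2)
Winner: A at z=2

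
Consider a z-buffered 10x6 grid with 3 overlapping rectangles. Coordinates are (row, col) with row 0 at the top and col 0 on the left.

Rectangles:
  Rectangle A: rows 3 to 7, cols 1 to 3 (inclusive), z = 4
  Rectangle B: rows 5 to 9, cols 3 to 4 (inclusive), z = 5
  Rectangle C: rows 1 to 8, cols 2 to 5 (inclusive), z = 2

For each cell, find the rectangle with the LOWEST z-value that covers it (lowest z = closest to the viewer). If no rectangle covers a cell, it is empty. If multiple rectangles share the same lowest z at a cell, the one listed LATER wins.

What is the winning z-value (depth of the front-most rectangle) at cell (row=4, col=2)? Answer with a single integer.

Answer: 2

Derivation:
Check cell (4,2):
  A: rows 3-7 cols 1-3 z=4 -> covers; best now A (z=4)
  B: rows 5-9 cols 3-4 -> outside (row miss)
  C: rows 1-8 cols 2-5 z=2 -> covers; best now C (z=2)
Winner: C at z=2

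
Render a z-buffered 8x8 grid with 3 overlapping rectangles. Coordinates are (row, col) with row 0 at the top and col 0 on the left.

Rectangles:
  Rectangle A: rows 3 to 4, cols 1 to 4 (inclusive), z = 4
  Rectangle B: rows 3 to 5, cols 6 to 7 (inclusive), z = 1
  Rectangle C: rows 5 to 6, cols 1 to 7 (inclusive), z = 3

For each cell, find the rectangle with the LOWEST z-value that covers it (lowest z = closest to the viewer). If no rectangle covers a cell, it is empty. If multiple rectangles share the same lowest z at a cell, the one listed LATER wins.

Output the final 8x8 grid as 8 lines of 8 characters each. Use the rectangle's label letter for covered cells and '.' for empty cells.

........
........
........
.AAAA.BB
.AAAA.BB
.CCCCCBB
.CCCCCCC
........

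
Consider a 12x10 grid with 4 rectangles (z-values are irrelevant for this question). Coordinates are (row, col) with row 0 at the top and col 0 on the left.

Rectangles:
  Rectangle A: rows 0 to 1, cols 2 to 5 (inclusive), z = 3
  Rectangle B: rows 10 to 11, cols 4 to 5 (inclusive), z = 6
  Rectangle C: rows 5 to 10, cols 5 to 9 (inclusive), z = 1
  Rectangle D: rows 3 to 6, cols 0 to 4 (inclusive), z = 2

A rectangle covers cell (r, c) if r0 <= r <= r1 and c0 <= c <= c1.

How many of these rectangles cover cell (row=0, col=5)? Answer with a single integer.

Check cell (0,5):
  A: rows 0-1 cols 2-5 -> covers
  B: rows 10-11 cols 4-5 -> outside (row miss)
  C: rows 5-10 cols 5-9 -> outside (row miss)
  D: rows 3-6 cols 0-4 -> outside (row miss)
Count covering = 1

Answer: 1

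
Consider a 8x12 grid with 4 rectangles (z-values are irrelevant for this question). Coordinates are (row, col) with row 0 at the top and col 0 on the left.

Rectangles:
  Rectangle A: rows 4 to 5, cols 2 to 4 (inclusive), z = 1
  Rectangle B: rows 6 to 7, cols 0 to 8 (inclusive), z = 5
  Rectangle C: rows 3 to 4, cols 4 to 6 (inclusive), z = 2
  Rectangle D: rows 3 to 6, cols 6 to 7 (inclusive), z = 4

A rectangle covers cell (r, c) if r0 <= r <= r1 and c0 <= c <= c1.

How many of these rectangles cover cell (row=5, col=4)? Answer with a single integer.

Answer: 1

Derivation:
Check cell (5,4):
  A: rows 4-5 cols 2-4 -> covers
  B: rows 6-7 cols 0-8 -> outside (row miss)
  C: rows 3-4 cols 4-6 -> outside (row miss)
  D: rows 3-6 cols 6-7 -> outside (col miss)
Count covering = 1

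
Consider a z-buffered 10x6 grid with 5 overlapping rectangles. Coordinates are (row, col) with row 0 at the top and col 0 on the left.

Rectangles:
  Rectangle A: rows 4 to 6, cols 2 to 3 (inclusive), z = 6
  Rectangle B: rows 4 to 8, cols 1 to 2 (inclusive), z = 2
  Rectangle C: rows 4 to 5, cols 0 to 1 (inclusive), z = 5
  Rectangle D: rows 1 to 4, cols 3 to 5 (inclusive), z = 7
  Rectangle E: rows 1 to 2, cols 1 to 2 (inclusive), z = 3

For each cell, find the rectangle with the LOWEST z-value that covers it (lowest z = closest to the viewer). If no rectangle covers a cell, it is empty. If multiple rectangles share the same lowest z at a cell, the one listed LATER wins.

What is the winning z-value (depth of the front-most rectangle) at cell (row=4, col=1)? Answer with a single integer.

Check cell (4,1):
  A: rows 4-6 cols 2-3 -> outside (col miss)
  B: rows 4-8 cols 1-2 z=2 -> covers; best now B (z=2)
  C: rows 4-5 cols 0-1 z=5 -> covers; best now B (z=2)
  D: rows 1-4 cols 3-5 -> outside (col miss)
  E: rows 1-2 cols 1-2 -> outside (row miss)
Winner: B at z=2

Answer: 2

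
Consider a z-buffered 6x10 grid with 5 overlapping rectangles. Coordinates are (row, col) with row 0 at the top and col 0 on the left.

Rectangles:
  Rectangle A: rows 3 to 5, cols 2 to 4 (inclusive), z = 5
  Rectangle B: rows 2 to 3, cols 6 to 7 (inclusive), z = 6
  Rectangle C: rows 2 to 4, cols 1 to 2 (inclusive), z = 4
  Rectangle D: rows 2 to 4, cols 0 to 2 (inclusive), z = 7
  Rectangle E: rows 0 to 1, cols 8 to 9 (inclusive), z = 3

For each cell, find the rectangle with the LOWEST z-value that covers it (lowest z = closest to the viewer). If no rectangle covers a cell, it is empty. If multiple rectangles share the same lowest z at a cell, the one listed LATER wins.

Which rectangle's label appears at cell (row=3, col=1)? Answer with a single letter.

Answer: C

Derivation:
Check cell (3,1):
  A: rows 3-5 cols 2-4 -> outside (col miss)
  B: rows 2-3 cols 6-7 -> outside (col miss)
  C: rows 2-4 cols 1-2 z=4 -> covers; best now C (z=4)
  D: rows 2-4 cols 0-2 z=7 -> covers; best now C (z=4)
  E: rows 0-1 cols 8-9 -> outside (row miss)
Winner: C at z=4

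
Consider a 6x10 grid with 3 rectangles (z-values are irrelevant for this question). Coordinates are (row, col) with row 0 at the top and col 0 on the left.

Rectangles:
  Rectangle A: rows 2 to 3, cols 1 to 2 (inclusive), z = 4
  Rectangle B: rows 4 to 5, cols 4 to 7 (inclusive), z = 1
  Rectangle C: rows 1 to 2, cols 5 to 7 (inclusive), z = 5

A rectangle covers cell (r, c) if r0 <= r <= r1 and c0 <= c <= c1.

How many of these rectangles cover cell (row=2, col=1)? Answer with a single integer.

Answer: 1

Derivation:
Check cell (2,1):
  A: rows 2-3 cols 1-2 -> covers
  B: rows 4-5 cols 4-7 -> outside (row miss)
  C: rows 1-2 cols 5-7 -> outside (col miss)
Count covering = 1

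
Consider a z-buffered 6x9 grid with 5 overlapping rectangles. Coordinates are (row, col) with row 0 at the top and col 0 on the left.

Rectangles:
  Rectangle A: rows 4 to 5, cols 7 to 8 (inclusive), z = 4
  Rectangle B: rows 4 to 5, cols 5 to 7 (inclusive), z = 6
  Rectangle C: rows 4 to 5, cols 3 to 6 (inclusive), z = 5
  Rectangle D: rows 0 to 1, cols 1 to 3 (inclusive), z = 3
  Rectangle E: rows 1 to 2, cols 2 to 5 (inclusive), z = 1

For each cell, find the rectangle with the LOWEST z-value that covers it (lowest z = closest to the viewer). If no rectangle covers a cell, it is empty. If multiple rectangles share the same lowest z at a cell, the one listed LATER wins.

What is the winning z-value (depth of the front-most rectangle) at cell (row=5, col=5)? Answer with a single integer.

Check cell (5,5):
  A: rows 4-5 cols 7-8 -> outside (col miss)
  B: rows 4-5 cols 5-7 z=6 -> covers; best now B (z=6)
  C: rows 4-5 cols 3-6 z=5 -> covers; best now C (z=5)
  D: rows 0-1 cols 1-3 -> outside (row miss)
  E: rows 1-2 cols 2-5 -> outside (row miss)
Winner: C at z=5

Answer: 5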